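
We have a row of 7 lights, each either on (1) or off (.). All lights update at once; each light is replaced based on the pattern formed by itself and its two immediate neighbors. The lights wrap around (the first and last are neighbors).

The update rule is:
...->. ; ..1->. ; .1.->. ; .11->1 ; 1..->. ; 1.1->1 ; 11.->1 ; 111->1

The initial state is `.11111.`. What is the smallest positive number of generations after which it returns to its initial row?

1

.11111.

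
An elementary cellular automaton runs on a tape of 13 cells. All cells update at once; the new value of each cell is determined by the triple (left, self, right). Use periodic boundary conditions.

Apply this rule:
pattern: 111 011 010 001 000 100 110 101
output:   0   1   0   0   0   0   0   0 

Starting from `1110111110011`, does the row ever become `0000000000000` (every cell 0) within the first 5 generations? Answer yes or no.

yes

0000100000010
0000000000000
all cells are 0 at generation 2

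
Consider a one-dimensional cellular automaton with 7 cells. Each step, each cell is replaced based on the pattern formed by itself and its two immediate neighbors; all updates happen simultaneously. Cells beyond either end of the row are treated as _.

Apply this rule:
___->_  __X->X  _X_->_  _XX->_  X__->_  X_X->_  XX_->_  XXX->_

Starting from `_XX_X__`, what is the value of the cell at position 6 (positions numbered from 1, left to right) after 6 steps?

_

X______
_______
_______  (fixed point — unchanged through step 6)
position 6 holds _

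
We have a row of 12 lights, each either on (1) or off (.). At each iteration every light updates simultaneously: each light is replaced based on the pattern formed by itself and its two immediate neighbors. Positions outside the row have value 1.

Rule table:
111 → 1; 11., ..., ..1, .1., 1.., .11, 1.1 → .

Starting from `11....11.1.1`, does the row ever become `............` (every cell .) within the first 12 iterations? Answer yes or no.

yes

1...........
............
all cells are . at iteration 2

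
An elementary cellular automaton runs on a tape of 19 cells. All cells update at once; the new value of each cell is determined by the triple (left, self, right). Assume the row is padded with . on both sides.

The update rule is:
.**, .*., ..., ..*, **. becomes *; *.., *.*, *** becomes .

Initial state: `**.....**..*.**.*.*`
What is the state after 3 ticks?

**.******.**.**.*.*
**.*....*.**.**.*.*
**.*.****.**.**.*.*

**.*.****.**.**.*.*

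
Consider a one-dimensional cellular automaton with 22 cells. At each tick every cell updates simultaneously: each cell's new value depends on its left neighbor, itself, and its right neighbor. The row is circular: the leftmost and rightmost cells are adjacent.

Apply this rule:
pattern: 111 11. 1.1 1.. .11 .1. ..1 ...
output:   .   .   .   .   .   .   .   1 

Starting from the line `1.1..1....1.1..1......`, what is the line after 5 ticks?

.......11........1111.

.......11........1111.
111111....111111......
.......11........1111.  (repeats tick 1; period 2)
tick 5: .......11........1111.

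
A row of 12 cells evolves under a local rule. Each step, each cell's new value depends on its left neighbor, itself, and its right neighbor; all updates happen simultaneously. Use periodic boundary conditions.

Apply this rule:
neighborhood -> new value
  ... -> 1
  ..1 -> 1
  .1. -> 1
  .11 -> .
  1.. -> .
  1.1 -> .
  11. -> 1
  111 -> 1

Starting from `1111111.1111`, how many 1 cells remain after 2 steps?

step 1: 1111111..111
step 2: 1111111.1.11
count of 1: 10

10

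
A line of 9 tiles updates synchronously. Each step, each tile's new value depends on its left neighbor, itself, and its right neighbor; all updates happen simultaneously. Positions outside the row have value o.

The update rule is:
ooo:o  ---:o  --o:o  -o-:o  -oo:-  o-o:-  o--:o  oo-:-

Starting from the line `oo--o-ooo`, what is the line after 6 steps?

o-ooo--oo
---o-oo-o
oooo-----
ooo-ooooo
oo---oooo
o-ooo-ooo

o-ooo-ooo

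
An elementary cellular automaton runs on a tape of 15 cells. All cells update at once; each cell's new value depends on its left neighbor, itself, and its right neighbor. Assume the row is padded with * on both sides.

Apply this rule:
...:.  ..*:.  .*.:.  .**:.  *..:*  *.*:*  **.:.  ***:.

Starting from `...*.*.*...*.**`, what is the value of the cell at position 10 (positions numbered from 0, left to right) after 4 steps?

.

*...*.*.*...*..
.*...*.*.*...*.
*.*...*.*.*...*
.*.*...*.*.*...
position 10 holds .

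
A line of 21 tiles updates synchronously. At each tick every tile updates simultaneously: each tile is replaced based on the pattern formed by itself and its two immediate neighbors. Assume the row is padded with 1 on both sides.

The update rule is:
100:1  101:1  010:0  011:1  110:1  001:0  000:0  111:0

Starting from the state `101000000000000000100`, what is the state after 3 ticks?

110100000000000000010
011010000000000000001
111101000000000000001

111101000000000000001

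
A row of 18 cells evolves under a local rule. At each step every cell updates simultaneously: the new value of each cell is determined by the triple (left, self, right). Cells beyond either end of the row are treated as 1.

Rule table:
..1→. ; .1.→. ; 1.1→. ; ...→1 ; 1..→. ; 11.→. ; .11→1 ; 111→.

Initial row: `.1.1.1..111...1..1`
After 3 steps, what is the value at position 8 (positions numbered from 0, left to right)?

........1...1....1
.111111...1...11.1
.1......1...1.1..1
position 8 holds 1

1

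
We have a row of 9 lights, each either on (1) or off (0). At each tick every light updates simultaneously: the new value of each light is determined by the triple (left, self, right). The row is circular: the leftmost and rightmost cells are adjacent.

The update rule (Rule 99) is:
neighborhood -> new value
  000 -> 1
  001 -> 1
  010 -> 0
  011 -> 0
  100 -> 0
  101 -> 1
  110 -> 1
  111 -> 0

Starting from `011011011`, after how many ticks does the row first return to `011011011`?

101101101
110110110
011011011

3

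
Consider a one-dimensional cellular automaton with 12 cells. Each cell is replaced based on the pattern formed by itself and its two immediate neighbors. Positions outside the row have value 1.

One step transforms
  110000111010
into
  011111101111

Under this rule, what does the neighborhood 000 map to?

1

At position 3 the neighborhood is 000; the next row has 1 there.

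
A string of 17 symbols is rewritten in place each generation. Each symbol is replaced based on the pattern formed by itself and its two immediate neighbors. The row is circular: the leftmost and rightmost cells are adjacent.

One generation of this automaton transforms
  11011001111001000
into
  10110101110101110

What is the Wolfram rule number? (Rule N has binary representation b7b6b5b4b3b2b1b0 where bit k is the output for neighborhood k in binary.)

189

position 8: 111 → 1  (bit 7 = 1)
position 1: 110 → 0  (bit 6 = 0)
position 2: 101 → 1  (bit 5 = 1)
position 5: 100 → 1  (bit 4 = 1)
position 0: 011 → 1  (bit 3 = 1)
position 13: 010 → 1  (bit 2 = 1)
position 6: 001 → 0  (bit 1 = 0)
position 15: 000 → 1  (bit 0 = 1)
bits b7..b0 = 10111101 = 189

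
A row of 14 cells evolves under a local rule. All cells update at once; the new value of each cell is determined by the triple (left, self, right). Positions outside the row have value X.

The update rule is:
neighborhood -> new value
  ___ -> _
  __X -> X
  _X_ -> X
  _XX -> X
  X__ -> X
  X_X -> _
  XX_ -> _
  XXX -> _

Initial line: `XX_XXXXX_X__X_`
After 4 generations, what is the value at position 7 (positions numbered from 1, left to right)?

___X_____XXXX_
X_XXX___XX____
__X__X_XX_X__X
XXXXXX_X__XXXX
position 7 holds _

_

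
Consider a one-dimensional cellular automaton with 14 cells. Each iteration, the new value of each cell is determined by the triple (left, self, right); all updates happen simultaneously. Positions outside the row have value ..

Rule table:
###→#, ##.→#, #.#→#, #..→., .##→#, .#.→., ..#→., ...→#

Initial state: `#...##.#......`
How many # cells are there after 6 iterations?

..#.###..#####
#..####..#####
...####..#####
##.####..#####
#######..#####
#######..#####
count of #: 12

12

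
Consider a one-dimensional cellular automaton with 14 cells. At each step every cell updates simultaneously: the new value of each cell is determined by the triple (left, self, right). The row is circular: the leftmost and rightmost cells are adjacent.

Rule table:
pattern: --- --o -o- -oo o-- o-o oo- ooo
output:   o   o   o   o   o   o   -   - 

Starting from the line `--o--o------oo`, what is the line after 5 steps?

step 1: ooooooooooooo-
step 2: o------------o
step 3: -ooooooooooooo
step 4: oo------------
step 5: o-oooooooooooo

o-oooooooooooo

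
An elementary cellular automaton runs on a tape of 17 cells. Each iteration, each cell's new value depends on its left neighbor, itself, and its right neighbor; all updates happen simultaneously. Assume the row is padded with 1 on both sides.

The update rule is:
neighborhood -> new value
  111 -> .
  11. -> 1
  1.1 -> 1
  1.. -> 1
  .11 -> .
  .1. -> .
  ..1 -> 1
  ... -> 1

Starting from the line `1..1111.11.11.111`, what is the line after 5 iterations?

1...11.11.11.....

iteration 1: 111...11.11.11...
iteration 2: ..1111.11.11.1111
iteration 3: 11...11.11.11....
iteration 4: .1111.11.11.11111
iteration 5: 1...11.11.11.....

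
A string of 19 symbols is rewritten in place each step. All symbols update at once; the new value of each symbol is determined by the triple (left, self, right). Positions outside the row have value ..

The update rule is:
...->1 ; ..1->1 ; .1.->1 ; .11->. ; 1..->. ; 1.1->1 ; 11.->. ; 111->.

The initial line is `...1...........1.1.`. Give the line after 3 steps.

11111.1111111111111

step 1: 1111.1111111111111.
step 2: ....1..............
step 3: 11111.1111111111111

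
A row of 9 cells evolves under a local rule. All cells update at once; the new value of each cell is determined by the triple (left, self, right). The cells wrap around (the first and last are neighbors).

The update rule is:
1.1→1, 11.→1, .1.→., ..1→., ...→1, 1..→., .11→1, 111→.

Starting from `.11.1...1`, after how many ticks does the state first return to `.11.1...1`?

14

tick 1: 1111..1..
tick 2: 1..1.....
tick 3: .....111.
tick 4: 1111.1.1.
tick 5: 1..11.1.1
tick 6: 1..111.11
tick 7: 1..1.111.
tick 8: ....11.11
tick 9: .11.11111
tick 10: 11111...1
tick 11: ....1.1.1
tick 12: .11..1.1.
tick 13: .11...1..
tick 14: .11.1...1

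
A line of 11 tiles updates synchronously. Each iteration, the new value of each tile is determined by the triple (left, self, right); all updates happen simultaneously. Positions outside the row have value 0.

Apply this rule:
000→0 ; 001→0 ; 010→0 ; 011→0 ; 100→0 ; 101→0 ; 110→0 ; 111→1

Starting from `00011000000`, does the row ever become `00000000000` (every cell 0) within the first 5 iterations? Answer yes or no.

00000000000
all cells are 0 at iteration 1

yes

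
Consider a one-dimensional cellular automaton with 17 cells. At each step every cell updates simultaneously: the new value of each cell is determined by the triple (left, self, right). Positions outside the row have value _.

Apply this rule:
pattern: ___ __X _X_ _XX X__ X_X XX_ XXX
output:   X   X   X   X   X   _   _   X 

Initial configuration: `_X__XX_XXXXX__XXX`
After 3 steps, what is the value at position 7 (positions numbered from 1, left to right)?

X

XXXXX__XXXX_XXXX_
XXXX_XXXXX__XXX_X
XXX__XXXX_XXXX__X
position 7 holds X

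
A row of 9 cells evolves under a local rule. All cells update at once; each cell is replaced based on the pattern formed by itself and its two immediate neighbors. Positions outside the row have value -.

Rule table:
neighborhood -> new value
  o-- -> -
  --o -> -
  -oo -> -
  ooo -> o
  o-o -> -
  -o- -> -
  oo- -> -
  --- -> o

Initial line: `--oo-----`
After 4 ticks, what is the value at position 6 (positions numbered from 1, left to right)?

tick 1: o----oooo
tick 2: --oo--oo-
tick 3: o--------
tick 4: --ooooooo
position 6 holds o

o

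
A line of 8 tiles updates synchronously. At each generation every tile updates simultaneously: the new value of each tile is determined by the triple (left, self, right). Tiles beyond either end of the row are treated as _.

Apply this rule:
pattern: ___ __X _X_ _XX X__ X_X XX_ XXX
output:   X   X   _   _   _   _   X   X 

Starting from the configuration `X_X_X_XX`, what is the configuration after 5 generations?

___XXXX_

generation 1: _______X
generation 2: XXXXXXX_
generation 3: _XXXXXX_
generation 4: X_XXXXX_
generation 5: ___XXXX_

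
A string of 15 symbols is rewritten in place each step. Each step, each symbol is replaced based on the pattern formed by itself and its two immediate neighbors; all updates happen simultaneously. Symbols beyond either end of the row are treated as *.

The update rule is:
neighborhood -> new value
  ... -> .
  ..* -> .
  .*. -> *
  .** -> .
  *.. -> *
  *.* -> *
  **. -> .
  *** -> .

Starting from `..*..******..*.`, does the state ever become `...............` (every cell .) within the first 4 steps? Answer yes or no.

*.**.......*.**
.*..*......**..
***.**.......*.
...*..*......**
step 4 is ...*..*......**, still not uniform .

no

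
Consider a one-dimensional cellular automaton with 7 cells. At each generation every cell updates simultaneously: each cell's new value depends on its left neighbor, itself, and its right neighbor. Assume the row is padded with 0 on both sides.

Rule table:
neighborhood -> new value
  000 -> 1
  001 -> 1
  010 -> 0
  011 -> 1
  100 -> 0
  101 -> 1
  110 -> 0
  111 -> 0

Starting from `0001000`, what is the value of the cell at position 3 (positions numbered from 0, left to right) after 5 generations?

0

generation 1: 1110011
generation 2: 1000110
generation 3: 0011100
generation 4: 1110001
generation 5: 1000110
position 3 holds 0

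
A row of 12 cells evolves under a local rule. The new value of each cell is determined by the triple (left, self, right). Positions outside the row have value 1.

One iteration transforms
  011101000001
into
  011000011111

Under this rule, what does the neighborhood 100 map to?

0

At position 6 the neighborhood is 100; the next row has 0 there.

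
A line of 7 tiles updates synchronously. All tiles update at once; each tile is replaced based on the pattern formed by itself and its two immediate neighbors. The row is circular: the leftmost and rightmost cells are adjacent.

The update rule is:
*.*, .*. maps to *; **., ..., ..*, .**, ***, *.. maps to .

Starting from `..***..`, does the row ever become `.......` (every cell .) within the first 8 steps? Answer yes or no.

step 1: .......
all cells are . at step 1

yes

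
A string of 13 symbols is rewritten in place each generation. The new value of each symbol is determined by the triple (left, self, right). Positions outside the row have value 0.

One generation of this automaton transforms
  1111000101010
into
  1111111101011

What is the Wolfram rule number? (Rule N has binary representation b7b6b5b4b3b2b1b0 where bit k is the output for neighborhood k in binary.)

position 1: 111 → 1  (bit 7 = 1)
position 3: 110 → 1  (bit 6 = 1)
position 8: 101 → 0  (bit 5 = 0)
position 4: 100 → 1  (bit 4 = 1)
position 0: 011 → 1  (bit 3 = 1)
position 7: 010 → 1  (bit 2 = 1)
position 6: 001 → 1  (bit 1 = 1)
position 5: 000 → 1  (bit 0 = 1)
bits b7..b0 = 11011111 = 223

223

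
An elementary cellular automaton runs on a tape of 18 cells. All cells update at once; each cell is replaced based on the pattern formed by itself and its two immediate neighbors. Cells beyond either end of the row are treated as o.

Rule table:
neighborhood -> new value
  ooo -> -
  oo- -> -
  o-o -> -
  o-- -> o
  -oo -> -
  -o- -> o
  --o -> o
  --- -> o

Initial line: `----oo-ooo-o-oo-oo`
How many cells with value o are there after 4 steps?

oooo-------o------
----oooooooooooooo
oooo--------------
----oooooooooooooo
count of o: 14

14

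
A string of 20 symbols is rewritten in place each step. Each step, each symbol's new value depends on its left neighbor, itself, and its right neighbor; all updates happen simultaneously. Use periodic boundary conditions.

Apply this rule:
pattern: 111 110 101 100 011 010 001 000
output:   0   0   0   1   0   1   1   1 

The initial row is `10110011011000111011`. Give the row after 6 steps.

11110011111000111111

00001100000111000000
11110011111000111111
00001100000111000000  (repeats step 1; period 2)
step 6: 11110011111000111111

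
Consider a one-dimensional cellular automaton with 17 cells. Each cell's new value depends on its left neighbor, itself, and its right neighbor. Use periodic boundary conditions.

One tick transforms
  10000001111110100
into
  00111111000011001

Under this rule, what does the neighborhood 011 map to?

At position 7 the neighborhood is 011; the next row has 1 there.

1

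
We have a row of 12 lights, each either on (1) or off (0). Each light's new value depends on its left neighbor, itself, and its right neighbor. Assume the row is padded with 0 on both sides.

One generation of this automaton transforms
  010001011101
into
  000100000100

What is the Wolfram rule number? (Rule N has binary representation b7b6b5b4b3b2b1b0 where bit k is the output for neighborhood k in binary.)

65

position 8: 111 → 0  (bit 7 = 0)
position 9: 110 → 1  (bit 6 = 1)
position 6: 101 → 0  (bit 5 = 0)
position 2: 100 → 0  (bit 4 = 0)
position 7: 011 → 0  (bit 3 = 0)
position 1: 010 → 0  (bit 2 = 0)
position 0: 001 → 0  (bit 1 = 0)
position 3: 000 → 1  (bit 0 = 1)
bits b7..b0 = 01000001 = 65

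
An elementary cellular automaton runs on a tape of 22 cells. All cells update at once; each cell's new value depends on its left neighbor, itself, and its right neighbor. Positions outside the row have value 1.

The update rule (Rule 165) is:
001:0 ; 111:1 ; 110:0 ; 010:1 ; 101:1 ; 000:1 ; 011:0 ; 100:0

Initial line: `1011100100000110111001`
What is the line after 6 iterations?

0101000101110001010000
1111010110100101110110
1110111001100110101001
1101010000000001111000
1011110111111100110010
0101101011111000000011

0101101011111000000011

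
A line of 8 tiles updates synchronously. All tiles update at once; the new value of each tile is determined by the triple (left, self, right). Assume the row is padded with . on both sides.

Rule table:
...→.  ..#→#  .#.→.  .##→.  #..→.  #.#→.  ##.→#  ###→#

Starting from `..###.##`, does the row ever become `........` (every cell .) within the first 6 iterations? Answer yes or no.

.#.##..#
#...#.#.
...#....
..#.....
.#......
#.......
iteration 6 is #......., still not uniform .

no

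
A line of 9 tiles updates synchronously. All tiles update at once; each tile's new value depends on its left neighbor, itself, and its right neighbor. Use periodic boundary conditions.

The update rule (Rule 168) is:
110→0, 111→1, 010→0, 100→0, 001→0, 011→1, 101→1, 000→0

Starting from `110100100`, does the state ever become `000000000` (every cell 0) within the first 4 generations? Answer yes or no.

yes

101000000
010000000
000000000
all cells are 0 at generation 3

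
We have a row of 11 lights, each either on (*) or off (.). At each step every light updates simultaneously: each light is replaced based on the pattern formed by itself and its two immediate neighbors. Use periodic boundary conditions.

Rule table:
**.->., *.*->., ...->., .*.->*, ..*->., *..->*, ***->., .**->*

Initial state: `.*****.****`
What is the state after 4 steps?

step 1: .*.....*...
step 2: .**....**..
step 3: .*.*...*.*.
step 4: .*.**..*.**

.*.**..*.**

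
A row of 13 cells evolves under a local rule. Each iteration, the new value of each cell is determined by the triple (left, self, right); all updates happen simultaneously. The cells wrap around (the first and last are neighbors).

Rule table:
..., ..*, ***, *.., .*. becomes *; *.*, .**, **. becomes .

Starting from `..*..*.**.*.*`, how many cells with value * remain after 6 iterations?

iteration 1: ******....*.*
iteration 2: *****.*****..
iteration 3: .***...***.**
iteration 4: ..*.***.*....
iteration 5: ***..*..*****
iteration 6: **.*****.****
count of *: 11

11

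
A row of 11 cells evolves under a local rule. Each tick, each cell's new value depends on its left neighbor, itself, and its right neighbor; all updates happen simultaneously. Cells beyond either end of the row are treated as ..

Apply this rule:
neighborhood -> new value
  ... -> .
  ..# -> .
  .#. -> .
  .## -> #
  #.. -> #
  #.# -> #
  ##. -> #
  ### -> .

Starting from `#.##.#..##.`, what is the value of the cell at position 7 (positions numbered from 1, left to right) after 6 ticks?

.####.#.###
.#..##.##.#
..#.######.
...##....##
...###...##
...#.##..##
position 7 holds #

#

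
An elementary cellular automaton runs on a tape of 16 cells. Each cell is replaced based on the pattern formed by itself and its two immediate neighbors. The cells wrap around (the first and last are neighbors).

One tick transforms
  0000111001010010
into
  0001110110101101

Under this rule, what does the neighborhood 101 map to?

At position 10 the neighborhood is 101; the next row has 1 there.

1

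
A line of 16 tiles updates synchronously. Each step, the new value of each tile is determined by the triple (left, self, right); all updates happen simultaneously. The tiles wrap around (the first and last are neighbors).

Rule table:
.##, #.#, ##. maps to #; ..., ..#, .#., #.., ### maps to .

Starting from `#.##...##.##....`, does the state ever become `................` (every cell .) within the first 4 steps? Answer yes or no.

step 1: .###...#####....
step 2: .#.#...#...#....
step 3: ..#.............
step 4: ................
all cells are . at step 4

yes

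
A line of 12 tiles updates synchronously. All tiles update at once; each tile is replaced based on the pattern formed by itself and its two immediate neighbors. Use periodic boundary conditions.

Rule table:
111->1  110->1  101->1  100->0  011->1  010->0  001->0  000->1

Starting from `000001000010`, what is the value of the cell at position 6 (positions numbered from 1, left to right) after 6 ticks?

tick 1: 111100011000
tick 2: 111101011010
tick 3: 111110111101
tick 4: 111111111111
tick 5: 111111111111  (fixed point — unchanged through tick 6)
position 6 holds 1

1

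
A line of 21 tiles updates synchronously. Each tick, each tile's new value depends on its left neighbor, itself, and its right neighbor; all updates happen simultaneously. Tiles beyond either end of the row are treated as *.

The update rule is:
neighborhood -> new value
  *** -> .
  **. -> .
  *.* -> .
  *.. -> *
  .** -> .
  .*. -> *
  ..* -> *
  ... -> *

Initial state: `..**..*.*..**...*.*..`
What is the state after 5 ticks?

**..*******..********

tick 1: **..***.***..****.***
tick 2: ..**.......**........
tick 3: **..*******..********
tick 4: ..**.......**........  (repeats tick 2; period 2)
tick 5: **..*******..********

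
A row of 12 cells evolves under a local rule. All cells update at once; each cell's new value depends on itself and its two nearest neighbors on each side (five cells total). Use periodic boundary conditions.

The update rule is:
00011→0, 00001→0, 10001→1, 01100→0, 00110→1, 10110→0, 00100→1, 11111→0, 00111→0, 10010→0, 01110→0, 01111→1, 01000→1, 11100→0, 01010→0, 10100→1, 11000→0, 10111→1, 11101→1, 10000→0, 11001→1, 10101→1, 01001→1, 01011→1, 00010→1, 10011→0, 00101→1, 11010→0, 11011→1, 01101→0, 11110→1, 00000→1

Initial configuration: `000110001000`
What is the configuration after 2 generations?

generation 1: 100100111101
generation 2: 010110011110

010110011110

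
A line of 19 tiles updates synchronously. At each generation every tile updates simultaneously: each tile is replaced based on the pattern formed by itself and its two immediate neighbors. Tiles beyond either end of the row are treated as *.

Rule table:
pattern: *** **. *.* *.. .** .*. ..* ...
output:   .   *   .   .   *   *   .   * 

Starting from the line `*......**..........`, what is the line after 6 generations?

generation 1: *.****.**.********.
generation 2: *.*..*.**.*......*.
generation 3: *.*..*.**.*.****.*.
generation 4: *.*..*.**.*.*..*.*.
generation 5: *.*..*.**.*.*..*.*.  (fixed point — unchanged through generation 6)

*.*..*.**.*.*..*.*.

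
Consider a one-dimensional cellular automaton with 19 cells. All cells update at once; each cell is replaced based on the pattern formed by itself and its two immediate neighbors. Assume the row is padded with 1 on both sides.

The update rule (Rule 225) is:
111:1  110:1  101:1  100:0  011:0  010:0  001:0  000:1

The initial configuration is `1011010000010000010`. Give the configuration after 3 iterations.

1111001001100001010

iteration 1: 1101100111000111001
iteration 2: 1110100011010011000
iteration 3: 1111001001100001010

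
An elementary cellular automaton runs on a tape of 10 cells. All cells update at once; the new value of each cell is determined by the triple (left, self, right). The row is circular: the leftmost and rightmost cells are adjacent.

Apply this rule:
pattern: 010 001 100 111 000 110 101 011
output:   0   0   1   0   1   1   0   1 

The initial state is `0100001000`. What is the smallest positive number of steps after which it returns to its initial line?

0011100111
1010110101
1000110001
1110111101
0010100101
1000010000
0111001110
0101101011
0001100011
1101111011
0101001010
0000100001
1110011100
1011010110
0011000110
1011110111
1010010100
0001000010
1100111001
0110101101
0110001100
0111101111
0100101001
0010000100
1001110011
1101011010
1100011000
1111011110
1001010010
0100001000

30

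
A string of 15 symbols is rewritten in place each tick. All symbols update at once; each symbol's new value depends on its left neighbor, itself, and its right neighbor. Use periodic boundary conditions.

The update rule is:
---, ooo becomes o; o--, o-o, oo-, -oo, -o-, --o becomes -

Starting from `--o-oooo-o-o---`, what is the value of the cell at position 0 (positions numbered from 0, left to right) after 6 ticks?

tick 1: o----oo------oo
tick 2: --oo----oooo--o
tick 3: -----oo--oo----
tick 4: oooo--------ooo
tick 5: ooo--oooooo--oo
tick 6: oo----oooo----o
position 0 holds o

o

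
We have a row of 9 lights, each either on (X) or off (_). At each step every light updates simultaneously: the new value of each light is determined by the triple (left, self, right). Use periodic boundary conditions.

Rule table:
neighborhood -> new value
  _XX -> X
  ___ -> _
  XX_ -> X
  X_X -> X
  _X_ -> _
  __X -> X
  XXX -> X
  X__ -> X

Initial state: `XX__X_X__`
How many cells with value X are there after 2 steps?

8

XXXX_X_XX
XXXXX_XXX
count of X: 8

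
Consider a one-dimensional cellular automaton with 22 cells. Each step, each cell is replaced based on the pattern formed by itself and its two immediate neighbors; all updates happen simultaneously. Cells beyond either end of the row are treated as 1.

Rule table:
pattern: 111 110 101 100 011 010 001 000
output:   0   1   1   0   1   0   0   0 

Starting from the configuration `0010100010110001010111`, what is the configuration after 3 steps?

0000000000100000010100

step 1: 0001000001110000101100
step 2: 0000000001010000011100
step 3: 0000000000100000010100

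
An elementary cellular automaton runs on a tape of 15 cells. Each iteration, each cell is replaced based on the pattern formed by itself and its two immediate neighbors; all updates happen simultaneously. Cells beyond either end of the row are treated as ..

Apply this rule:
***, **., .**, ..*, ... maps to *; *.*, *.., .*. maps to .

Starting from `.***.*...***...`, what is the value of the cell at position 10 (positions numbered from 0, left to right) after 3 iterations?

*

****...*****.**
****.*******.**
****.*******.**
position 10 holds *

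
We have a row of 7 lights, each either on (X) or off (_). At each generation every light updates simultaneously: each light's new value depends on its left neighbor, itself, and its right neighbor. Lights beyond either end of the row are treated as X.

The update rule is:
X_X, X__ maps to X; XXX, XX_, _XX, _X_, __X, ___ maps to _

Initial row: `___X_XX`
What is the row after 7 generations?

X___X__
_X___X_
X_X___X
_X_X___
X_X_X__
_X_X_X_
X_X_X_X

X_X_X_X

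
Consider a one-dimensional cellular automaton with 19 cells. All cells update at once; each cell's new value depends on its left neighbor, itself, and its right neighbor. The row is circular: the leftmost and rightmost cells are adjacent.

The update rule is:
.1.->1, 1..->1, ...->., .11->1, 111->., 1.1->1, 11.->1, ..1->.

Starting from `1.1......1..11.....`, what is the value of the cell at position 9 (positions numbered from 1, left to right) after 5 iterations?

.

1111.....11.111....
1..11....1111.11...
11.111...1..11111..
1111.11..11.1...11.
1..11111.11111..111
position 9 holds .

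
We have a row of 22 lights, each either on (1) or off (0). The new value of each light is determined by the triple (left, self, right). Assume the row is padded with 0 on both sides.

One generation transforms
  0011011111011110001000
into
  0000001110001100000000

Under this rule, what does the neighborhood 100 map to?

0

At position 15 the neighborhood is 100; the next row has 0 there.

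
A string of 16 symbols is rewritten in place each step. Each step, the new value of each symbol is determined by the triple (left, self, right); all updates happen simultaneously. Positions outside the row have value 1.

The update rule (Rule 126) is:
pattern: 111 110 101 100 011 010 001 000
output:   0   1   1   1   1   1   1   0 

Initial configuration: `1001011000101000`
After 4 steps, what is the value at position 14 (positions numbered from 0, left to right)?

1

1111111101111101
0000000111000111
1000001101101100
1100011111111111
position 14 holds 1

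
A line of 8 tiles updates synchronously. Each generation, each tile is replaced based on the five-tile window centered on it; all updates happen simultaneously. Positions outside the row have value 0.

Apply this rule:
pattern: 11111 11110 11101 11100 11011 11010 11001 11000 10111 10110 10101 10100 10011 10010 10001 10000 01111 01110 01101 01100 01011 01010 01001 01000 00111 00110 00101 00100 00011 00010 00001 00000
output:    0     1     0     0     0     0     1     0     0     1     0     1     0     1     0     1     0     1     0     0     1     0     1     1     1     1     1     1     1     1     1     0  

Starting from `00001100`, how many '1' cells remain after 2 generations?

7

00111001
11110111
count of 1: 7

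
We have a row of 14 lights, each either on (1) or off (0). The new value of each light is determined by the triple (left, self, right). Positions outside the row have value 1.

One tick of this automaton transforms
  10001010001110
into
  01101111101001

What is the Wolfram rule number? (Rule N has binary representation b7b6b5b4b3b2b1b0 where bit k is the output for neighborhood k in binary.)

position 11: 111 → 0  (bit 7 = 0)
position 0: 110 → 0  (bit 6 = 0)
position 5: 101 → 1  (bit 5 = 1)
position 1: 100 → 1  (bit 4 = 1)
position 10: 011 → 1  (bit 3 = 1)
position 4: 010 → 1  (bit 2 = 1)
position 3: 001 → 0  (bit 1 = 0)
position 2: 000 → 1  (bit 0 = 1)
bits b7..b0 = 00111101 = 61

61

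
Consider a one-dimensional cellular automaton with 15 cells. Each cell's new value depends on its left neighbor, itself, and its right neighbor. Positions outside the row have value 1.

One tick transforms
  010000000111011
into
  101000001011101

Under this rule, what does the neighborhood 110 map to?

1

At position 11 the neighborhood is 110; the next row has 1 there.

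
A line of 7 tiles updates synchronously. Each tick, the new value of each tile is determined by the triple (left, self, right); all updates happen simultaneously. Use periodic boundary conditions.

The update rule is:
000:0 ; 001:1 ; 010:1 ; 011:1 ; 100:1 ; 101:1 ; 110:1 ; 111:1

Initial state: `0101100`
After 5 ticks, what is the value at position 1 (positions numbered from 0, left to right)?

tick 1: 1111110
tick 2: 1111111
tick 3: 1111111  (fixed point — unchanged through tick 5)
position 1 holds 1

1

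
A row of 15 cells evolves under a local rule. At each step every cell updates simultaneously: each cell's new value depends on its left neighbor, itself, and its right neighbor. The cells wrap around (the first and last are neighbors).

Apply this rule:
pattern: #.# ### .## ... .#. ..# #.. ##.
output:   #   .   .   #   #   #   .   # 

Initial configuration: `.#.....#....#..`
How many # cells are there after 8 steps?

10

##.#####.####.#
.##....##...##.
#.#.###.#.##.#.
####..####.####
...#.#...##....
######.##.#.###
.....##.####...
#####.##...#.##
count of #: 10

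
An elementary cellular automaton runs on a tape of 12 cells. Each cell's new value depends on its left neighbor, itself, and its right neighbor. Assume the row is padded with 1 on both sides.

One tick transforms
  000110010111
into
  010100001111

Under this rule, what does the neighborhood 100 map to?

0

At position 0 the neighborhood is 100; the next row has 0 there.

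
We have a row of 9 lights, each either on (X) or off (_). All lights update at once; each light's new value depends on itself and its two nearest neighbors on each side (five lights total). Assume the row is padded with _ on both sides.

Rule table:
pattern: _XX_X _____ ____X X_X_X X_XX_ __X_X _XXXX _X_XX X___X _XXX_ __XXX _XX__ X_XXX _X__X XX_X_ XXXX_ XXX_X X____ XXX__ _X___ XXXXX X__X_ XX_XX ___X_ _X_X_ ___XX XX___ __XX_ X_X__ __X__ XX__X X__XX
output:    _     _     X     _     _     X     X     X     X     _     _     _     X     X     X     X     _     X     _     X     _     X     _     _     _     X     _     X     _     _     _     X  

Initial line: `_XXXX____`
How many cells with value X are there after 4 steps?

5

X_XX__X__
XX___X_XX
X__X_XX__
_XXXX___X
count of X: 5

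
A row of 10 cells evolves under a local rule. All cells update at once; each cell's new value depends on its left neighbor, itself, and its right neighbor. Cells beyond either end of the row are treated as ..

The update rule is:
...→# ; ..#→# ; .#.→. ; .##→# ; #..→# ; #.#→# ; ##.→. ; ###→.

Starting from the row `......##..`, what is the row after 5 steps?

#.######.#

step 1: #######.##
step 2: #......##.
step 3: .#######.#
step 4: ##......#.
step 5: #.######.#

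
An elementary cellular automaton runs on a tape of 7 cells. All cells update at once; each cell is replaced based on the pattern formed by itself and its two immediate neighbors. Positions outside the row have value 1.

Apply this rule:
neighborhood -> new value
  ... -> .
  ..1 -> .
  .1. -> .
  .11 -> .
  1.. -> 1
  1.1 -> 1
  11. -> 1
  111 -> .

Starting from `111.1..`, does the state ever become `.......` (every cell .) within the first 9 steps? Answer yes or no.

..11.1.
1..11.1
11..11.
.11..11
1.11...
11.11..
.11.11.
1.11.11
11.11..
step 9 is 11.11.., still not uniform .

no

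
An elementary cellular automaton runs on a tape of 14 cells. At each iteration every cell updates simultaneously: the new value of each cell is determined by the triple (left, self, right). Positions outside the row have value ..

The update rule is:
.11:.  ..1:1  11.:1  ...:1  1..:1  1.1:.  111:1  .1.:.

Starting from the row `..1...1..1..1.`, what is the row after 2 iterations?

.1..11..1..1..

iteration 1: 11.111.11.11.1
iteration 2: .1..11..1..1..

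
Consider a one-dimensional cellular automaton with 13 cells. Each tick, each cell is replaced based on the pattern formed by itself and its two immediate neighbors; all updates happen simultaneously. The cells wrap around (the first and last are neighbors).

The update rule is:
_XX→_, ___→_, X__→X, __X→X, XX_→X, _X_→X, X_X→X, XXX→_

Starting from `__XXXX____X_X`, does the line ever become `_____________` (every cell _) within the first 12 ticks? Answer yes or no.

tick 1: XX___XX__XXXX
tick 2: _XX_X_XXX____
tick 3: X_XXXX__XX___
tick 4: XX___XXX_XX_X
tick 5: _XX_X__XX_XX_
tick 6: X_XXXXX_XX_XX
tick 7: XX____XX_XX__
tick 8: _XX__X_XX_XXX
tick 9: X_XXXXX_XX__X
tick 10: XX____XX_XXX_
tick 11: _XX__X_XX__XX
tick 12: X_XXXXX_XXX_X
tick 12 is X_XXXXX_XXX_X, still not uniform _

no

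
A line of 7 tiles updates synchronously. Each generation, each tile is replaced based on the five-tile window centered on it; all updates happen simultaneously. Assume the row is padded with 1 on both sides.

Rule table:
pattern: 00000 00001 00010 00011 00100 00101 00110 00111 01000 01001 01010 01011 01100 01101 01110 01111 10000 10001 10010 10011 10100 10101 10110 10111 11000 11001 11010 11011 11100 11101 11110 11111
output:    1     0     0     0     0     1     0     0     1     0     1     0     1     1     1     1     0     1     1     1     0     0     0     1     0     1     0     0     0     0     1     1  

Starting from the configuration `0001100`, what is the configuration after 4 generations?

0010011

0100111
0001011
0101011
0010011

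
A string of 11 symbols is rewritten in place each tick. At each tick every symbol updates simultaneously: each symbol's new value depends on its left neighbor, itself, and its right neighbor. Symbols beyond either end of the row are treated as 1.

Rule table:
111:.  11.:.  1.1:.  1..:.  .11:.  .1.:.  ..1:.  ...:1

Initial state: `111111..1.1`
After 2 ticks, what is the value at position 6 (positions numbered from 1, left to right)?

...........
.111111111.
position 6 holds 1

1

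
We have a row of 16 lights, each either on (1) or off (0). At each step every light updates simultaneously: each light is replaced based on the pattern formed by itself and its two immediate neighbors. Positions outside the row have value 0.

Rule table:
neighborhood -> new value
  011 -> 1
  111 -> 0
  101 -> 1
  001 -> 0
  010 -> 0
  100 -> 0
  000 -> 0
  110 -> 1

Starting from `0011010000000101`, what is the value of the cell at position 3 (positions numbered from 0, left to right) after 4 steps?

0

0011100000000010
0010100000000000
0001000000000000
0000000000000000
position 3 holds 0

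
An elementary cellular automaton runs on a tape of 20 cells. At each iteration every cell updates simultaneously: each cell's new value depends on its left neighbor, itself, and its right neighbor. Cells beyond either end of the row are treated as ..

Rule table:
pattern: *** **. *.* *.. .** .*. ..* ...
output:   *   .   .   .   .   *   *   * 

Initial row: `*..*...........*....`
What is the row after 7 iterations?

*.*....****.**.***.*

iteration 1: *.**.***********.***
iteration 2: *.....*********...*.
iteration 3: *.****.*******..***.
iteration 4: *..**...*****..*.*..
iteration 5: *.*...**.***..**.*.*
iteration 6: *.*.**....*..*...*.*
iteration 7: *.*....****.**.***.*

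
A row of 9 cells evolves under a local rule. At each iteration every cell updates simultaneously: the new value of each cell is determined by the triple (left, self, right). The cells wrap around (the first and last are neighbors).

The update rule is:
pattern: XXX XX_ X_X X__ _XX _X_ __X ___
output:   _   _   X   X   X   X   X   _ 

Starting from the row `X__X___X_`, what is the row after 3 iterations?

XXXXX_XXX
_____XX__
____XX_X_

____XX_X_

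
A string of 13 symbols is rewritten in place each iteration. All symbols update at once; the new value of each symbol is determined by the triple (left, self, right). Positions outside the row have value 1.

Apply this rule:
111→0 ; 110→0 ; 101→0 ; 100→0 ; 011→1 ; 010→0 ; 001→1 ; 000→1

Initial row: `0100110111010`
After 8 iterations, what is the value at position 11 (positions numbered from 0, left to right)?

1

0001100100000
0111001001111
0100010011000
0001100110011
0111001100110
0100011001100
0001110011001
0111000110011
position 11 holds 1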